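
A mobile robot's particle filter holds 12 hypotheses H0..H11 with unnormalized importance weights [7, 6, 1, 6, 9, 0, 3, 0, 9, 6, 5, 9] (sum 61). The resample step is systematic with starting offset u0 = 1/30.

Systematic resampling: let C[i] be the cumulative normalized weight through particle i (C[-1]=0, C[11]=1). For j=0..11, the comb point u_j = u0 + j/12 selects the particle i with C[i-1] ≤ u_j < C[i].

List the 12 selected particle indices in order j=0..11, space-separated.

C = [7/61, 13/61, 14/61, 20/61, 29/61, 29/61, 32/61, 32/61, 41/61, 47/61, 52/61, 1]
j=0: u_0=1/30 ∈ [0, 7/61) → index 0
j=1: u_1=7/60 ∈ [7/61, 13/61) → index 1
j=2: u_2=1/5 ∈ [7/61, 13/61) → index 1
j=3: u_3=17/60 ∈ [14/61, 20/61) → index 3
j=4: u_4=11/30 ∈ [20/61, 29/61) → index 4
j=5: u_5=9/20 ∈ [20/61, 29/61) → index 4
j=6: u_6=8/15 ∈ [32/61, 41/61) → index 8
j=7: u_7=37/60 ∈ [32/61, 41/61) → index 8
j=8: u_8=7/10 ∈ [41/61, 47/61) → index 9
j=9: u_9=47/60 ∈ [47/61, 52/61) → index 10
j=10: u_10=13/15 ∈ [52/61, 1) → index 11
j=11: u_11=19/20 ∈ [52/61, 1) → index 11

0 1 1 3 4 4 8 8 9 10 11 11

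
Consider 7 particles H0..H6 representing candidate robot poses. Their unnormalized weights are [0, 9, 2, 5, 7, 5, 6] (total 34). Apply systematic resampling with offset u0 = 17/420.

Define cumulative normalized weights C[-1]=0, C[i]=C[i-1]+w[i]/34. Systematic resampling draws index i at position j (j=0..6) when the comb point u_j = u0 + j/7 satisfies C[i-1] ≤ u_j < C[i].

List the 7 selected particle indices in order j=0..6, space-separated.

C = [0, 9/34, 11/34, 8/17, 23/34, 14/17, 1]
j=0: u_0=17/420 ∈ [0, 9/34) → index 1
j=1: u_1=11/60 ∈ [0, 9/34) → index 1
j=2: u_2=137/420 ∈ [11/34, 8/17) → index 3
j=3: u_3=197/420 ∈ [11/34, 8/17) → index 3
j=4: u_4=257/420 ∈ [8/17, 23/34) → index 4
j=5: u_5=317/420 ∈ [23/34, 14/17) → index 5
j=6: u_6=377/420 ∈ [14/17, 1) → index 6

1 1 3 3 4 5 6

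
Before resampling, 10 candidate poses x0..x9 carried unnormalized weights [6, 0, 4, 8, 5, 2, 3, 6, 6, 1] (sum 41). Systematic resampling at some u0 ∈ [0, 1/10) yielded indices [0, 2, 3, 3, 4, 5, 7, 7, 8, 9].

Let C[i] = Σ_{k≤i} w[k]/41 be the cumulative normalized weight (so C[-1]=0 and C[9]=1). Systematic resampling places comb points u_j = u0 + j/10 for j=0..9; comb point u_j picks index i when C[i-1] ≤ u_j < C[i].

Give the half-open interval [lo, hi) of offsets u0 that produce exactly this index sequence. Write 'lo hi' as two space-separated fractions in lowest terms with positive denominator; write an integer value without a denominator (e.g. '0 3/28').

17/205 1/10

C = [6/41, 6/41, 10/41, 18/41, 23/41, 25/41, 28/41, 34/41, 40/41, 1]
j=0 picked index 0: u0 ∈ [0, 6/41)
j=1 picked index 2: u0 ∈ [19/410, 59/410)
j=2 picked index 3: u0 ∈ [9/205, 49/205)
j=3 picked index 3: u0 ∈ [-23/410, 57/410)
j=4 picked index 4: u0 ∈ [8/205, 33/205)
j=5 picked index 5: u0 ∈ [5/82, 9/82)
j=6 picked index 7: u0 ∈ [17/205, 47/205)
j=7 picked index 7: u0 ∈ [-7/410, 53/410)
j=8 picked index 8: u0 ∈ [6/205, 36/205)
j=9 picked index 9: u0 ∈ [31/410, 1/10)
intersection: [17/205, 1/10)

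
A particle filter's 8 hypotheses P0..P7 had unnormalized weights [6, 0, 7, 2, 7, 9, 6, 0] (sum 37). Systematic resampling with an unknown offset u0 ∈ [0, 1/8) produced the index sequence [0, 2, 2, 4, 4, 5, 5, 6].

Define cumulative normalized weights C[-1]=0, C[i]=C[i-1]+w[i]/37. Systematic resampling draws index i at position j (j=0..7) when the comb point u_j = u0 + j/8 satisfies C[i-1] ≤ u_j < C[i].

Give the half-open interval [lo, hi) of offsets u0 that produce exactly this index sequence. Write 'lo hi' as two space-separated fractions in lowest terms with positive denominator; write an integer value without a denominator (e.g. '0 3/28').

C = [6/37, 6/37, 13/37, 15/37, 22/37, 31/37, 1, 1]
j=0 picked index 0: u0 ∈ [0, 6/37)
j=1 picked index 2: u0 ∈ [11/296, 67/296)
j=2 picked index 2: u0 ∈ [-13/148, 15/148)
j=3 picked index 4: u0 ∈ [9/296, 65/296)
j=4 picked index 4: u0 ∈ [-7/74, 7/74)
j=5 picked index 5: u0 ∈ [-9/296, 63/296)
j=6 picked index 5: u0 ∈ [-23/148, 13/148)
j=7 picked index 6: u0 ∈ [-11/296, 1/8)
intersection: [11/296, 13/148)

11/296 13/148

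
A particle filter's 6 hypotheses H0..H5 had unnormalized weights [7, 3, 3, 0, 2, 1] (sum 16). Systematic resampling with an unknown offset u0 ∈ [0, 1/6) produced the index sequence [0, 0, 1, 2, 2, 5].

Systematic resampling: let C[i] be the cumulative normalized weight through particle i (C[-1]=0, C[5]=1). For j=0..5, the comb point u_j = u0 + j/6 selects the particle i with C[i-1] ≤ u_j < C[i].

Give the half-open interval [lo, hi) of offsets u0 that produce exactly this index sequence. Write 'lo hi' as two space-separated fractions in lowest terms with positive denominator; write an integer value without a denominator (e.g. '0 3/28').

1/8 7/48

C = [7/16, 5/8, 13/16, 13/16, 15/16, 1]
j=0 picked index 0: u0 ∈ [0, 7/16)
j=1 picked index 0: u0 ∈ [-1/6, 13/48)
j=2 picked index 1: u0 ∈ [5/48, 7/24)
j=3 picked index 2: u0 ∈ [1/8, 5/16)
j=4 picked index 2: u0 ∈ [-1/24, 7/48)
j=5 picked index 5: u0 ∈ [5/48, 1/6)
intersection: [1/8, 7/48)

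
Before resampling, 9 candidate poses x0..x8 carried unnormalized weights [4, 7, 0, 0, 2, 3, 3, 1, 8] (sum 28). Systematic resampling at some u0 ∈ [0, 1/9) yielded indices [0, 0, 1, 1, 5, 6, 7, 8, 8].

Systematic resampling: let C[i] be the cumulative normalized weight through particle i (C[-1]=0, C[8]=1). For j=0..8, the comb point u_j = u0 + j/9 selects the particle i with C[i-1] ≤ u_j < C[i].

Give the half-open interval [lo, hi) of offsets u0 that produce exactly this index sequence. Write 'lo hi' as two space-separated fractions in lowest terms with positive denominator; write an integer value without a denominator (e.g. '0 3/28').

5/252 2/63

C = [1/7, 11/28, 11/28, 11/28, 13/28, 4/7, 19/28, 5/7, 1]
j=0 picked index 0: u0 ∈ [0, 1/7)
j=1 picked index 0: u0 ∈ [-1/9, 2/63)
j=2 picked index 1: u0 ∈ [-5/63, 43/252)
j=3 picked index 1: u0 ∈ [-4/21, 5/84)
j=4 picked index 5: u0 ∈ [5/252, 8/63)
j=5 picked index 6: u0 ∈ [1/63, 31/252)
j=6 picked index 7: u0 ∈ [1/84, 1/21)
j=7 picked index 8: u0 ∈ [-4/63, 2/9)
j=8 picked index 8: u0 ∈ [-11/63, 1/9)
intersection: [5/252, 2/63)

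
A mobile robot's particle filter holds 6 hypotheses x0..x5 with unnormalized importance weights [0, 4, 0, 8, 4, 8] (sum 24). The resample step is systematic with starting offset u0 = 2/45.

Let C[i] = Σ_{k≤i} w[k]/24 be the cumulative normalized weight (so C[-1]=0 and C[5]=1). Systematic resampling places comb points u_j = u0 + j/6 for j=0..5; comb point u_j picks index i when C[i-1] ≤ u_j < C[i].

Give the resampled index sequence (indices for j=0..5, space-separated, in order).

1 3 3 4 5 5

C = [0, 1/6, 1/6, 1/2, 2/3, 1]
j=0: u_0=2/45 ∈ [0, 1/6) → index 1
j=1: u_1=19/90 ∈ [1/6, 1/2) → index 3
j=2: u_2=17/45 ∈ [1/6, 1/2) → index 3
j=3: u_3=49/90 ∈ [1/2, 2/3) → index 4
j=4: u_4=32/45 ∈ [2/3, 1) → index 5
j=5: u_5=79/90 ∈ [2/3, 1) → index 5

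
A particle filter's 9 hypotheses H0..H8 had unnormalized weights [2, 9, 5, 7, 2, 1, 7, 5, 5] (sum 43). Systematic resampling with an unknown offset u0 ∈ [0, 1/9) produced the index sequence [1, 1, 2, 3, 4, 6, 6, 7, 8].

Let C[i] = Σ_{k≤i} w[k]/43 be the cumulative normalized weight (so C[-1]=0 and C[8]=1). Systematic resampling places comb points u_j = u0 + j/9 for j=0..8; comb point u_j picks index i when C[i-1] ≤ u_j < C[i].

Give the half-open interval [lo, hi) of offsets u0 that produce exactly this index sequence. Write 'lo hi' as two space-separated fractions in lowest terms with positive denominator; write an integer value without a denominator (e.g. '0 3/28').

C = [2/43, 11/43, 16/43, 23/43, 25/43, 26/43, 33/43, 38/43, 1]
j=0 picked index 1: u0 ∈ [2/43, 11/43)
j=1 picked index 1: u0 ∈ [-25/387, 56/387)
j=2 picked index 2: u0 ∈ [13/387, 58/387)
j=3 picked index 3: u0 ∈ [5/129, 26/129)
j=4 picked index 4: u0 ∈ [35/387, 53/387)
j=5 picked index 6: u0 ∈ [19/387, 82/387)
j=6 picked index 6: u0 ∈ [-8/129, 13/129)
j=7 picked index 7: u0 ∈ [-4/387, 41/387)
j=8 picked index 8: u0 ∈ [-2/387, 1/9)
intersection: [35/387, 13/129)

35/387 13/129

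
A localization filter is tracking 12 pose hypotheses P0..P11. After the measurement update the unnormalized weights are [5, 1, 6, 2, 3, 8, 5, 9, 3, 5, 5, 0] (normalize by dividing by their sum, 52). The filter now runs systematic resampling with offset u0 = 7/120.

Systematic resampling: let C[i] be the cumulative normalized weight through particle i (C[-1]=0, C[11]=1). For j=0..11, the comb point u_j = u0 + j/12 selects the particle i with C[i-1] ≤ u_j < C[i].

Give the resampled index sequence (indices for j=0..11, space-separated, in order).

C = [5/52, 3/26, 3/13, 7/26, 17/52, 25/52, 15/26, 3/4, 21/26, 47/52, 1, 1]
j=0: u_0=7/120 ∈ [0, 5/52) → index 0
j=1: u_1=17/120 ∈ [3/26, 3/13) → index 2
j=2: u_2=9/40 ∈ [3/26, 3/13) → index 2
j=3: u_3=37/120 ∈ [7/26, 17/52) → index 4
j=4: u_4=47/120 ∈ [17/52, 25/52) → index 5
j=5: u_5=19/40 ∈ [17/52, 25/52) → index 5
j=6: u_6=67/120 ∈ [25/52, 15/26) → index 6
j=7: u_7=77/120 ∈ [15/26, 3/4) → index 7
j=8: u_8=29/40 ∈ [15/26, 3/4) → index 7
j=9: u_9=97/120 ∈ [21/26, 47/52) → index 9
j=10: u_10=107/120 ∈ [21/26, 47/52) → index 9
j=11: u_11=39/40 ∈ [47/52, 1) → index 10

0 2 2 4 5 5 6 7 7 9 9 10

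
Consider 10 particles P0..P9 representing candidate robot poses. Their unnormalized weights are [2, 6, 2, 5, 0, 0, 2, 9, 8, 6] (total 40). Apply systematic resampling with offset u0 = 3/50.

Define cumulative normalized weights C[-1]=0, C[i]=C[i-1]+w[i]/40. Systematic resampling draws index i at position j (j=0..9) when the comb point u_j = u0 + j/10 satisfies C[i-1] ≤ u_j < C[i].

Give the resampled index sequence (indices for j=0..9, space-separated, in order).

C = [1/20, 1/5, 1/4, 3/8, 3/8, 3/8, 17/40, 13/20, 17/20, 1]
j=0: u_0=3/50 ∈ [1/20, 1/5) → index 1
j=1: u_1=4/25 ∈ [1/20, 1/5) → index 1
j=2: u_2=13/50 ∈ [1/4, 3/8) → index 3
j=3: u_3=9/25 ∈ [1/4, 3/8) → index 3
j=4: u_4=23/50 ∈ [17/40, 13/20) → index 7
j=5: u_5=14/25 ∈ [17/40, 13/20) → index 7
j=6: u_6=33/50 ∈ [13/20, 17/20) → index 8
j=7: u_7=19/25 ∈ [13/20, 17/20) → index 8
j=8: u_8=43/50 ∈ [17/20, 1) → index 9
j=9: u_9=24/25 ∈ [17/20, 1) → index 9

1 1 3 3 7 7 8 8 9 9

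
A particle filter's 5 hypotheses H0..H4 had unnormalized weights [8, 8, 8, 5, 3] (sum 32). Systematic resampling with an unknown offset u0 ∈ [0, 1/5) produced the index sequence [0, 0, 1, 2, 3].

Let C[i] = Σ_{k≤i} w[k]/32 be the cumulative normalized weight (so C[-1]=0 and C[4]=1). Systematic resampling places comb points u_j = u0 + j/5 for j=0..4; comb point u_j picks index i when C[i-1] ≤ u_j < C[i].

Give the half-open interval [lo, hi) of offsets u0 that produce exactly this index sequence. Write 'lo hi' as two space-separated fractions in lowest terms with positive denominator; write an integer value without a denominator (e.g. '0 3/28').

0 1/20

C = [1/4, 1/2, 3/4, 29/32, 1]
j=0 picked index 0: u0 ∈ [0, 1/4)
j=1 picked index 0: u0 ∈ [-1/5, 1/20)
j=2 picked index 1: u0 ∈ [-3/20, 1/10)
j=3 picked index 2: u0 ∈ [-1/10, 3/20)
j=4 picked index 3: u0 ∈ [-1/20, 17/160)
intersection: [0, 1/20)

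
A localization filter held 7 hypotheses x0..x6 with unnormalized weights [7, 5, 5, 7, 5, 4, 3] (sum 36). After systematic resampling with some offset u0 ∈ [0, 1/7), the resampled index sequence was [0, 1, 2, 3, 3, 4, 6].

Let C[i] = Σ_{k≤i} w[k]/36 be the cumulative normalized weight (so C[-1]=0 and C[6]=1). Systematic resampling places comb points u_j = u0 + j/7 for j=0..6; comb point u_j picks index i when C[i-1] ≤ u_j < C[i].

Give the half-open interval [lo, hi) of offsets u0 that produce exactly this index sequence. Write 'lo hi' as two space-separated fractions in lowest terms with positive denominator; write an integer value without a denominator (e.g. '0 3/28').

C = [7/36, 1/3, 17/36, 2/3, 29/36, 11/12, 1]
j=0 picked index 0: u0 ∈ [0, 7/36)
j=1 picked index 1: u0 ∈ [13/252, 4/21)
j=2 picked index 2: u0 ∈ [1/21, 47/252)
j=3 picked index 3: u0 ∈ [11/252, 5/21)
j=4 picked index 3: u0 ∈ [-25/252, 2/21)
j=5 picked index 4: u0 ∈ [-1/21, 23/252)
j=6 picked index 6: u0 ∈ [5/84, 1/7)
intersection: [5/84, 23/252)

5/84 23/252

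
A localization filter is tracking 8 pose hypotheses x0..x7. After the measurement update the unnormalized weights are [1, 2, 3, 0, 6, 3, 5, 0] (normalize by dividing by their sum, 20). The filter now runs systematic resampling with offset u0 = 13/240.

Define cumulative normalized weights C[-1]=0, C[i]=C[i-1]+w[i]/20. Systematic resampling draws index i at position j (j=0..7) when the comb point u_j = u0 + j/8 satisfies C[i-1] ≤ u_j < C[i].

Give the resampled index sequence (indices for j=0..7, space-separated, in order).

1 2 4 4 4 5 6 6

C = [1/20, 3/20, 3/10, 3/10, 3/5, 3/4, 1, 1]
j=0: u_0=13/240 ∈ [1/20, 3/20) → index 1
j=1: u_1=43/240 ∈ [3/20, 3/10) → index 2
j=2: u_2=73/240 ∈ [3/10, 3/5) → index 4
j=3: u_3=103/240 ∈ [3/10, 3/5) → index 4
j=4: u_4=133/240 ∈ [3/10, 3/5) → index 4
j=5: u_5=163/240 ∈ [3/5, 3/4) → index 5
j=6: u_6=193/240 ∈ [3/4, 1) → index 6
j=7: u_7=223/240 ∈ [3/4, 1) → index 6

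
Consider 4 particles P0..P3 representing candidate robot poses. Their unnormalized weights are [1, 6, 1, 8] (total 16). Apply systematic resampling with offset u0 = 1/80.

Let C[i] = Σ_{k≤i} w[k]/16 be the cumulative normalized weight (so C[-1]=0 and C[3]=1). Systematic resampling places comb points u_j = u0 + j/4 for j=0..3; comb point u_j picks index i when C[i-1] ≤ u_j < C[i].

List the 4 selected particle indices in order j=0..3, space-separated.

C = [1/16, 7/16, 1/2, 1]
j=0: u_0=1/80 ∈ [0, 1/16) → index 0
j=1: u_1=21/80 ∈ [1/16, 7/16) → index 1
j=2: u_2=41/80 ∈ [1/2, 1) → index 3
j=3: u_3=61/80 ∈ [1/2, 1) → index 3

0 1 3 3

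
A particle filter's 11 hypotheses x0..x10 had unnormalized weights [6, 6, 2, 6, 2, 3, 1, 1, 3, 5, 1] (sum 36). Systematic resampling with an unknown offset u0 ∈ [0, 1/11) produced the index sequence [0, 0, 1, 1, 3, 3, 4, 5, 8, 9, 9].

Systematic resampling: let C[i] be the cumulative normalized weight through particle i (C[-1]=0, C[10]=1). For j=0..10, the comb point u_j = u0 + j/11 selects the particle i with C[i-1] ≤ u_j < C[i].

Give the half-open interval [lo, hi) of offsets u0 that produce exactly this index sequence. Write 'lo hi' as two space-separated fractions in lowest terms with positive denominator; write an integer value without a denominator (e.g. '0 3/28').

C = [1/6, 1/3, 7/18, 5/9, 11/18, 25/36, 13/18, 3/4, 5/6, 35/36, 1]
j=0 picked index 0: u0 ∈ [0, 1/6)
j=1 picked index 0: u0 ∈ [-1/11, 5/66)
j=2 picked index 1: u0 ∈ [-1/66, 5/33)
j=3 picked index 1: u0 ∈ [-7/66, 2/33)
j=4 picked index 3: u0 ∈ [5/198, 19/99)
j=5 picked index 3: u0 ∈ [-13/198, 10/99)
j=6 picked index 4: u0 ∈ [1/99, 13/198)
j=7 picked index 5: u0 ∈ [-5/198, 23/396)
j=8 picked index 8: u0 ∈ [1/44, 7/66)
j=9 picked index 9: u0 ∈ [1/66, 61/396)
j=10 picked index 9: u0 ∈ [-5/66, 25/396)
intersection: [5/198, 23/396)

5/198 23/396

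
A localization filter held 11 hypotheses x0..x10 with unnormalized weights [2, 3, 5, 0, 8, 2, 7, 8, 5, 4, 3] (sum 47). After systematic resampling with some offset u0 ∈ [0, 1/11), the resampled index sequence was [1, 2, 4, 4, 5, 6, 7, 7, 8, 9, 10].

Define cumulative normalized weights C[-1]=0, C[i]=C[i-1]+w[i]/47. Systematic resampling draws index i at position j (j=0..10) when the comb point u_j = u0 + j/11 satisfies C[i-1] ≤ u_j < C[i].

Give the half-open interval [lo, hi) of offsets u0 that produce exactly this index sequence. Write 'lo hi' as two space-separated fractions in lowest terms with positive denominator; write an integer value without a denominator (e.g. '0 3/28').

C = [2/47, 5/47, 10/47, 10/47, 18/47, 20/47, 27/47, 35/47, 40/47, 44/47, 1]
j=0 picked index 1: u0 ∈ [2/47, 5/47)
j=1 picked index 2: u0 ∈ [8/517, 63/517)
j=2 picked index 4: u0 ∈ [16/517, 104/517)
j=3 picked index 4: u0 ∈ [-31/517, 57/517)
j=4 picked index 5: u0 ∈ [10/517, 32/517)
j=5 picked index 6: u0 ∈ [-15/517, 62/517)
j=6 picked index 7: u0 ∈ [15/517, 103/517)
j=7 picked index 7: u0 ∈ [-32/517, 56/517)
j=8 picked index 8: u0 ∈ [9/517, 64/517)
j=9 picked index 9: u0 ∈ [17/517, 61/517)
j=10 picked index 10: u0 ∈ [14/517, 1/11)
intersection: [2/47, 32/517)

2/47 32/517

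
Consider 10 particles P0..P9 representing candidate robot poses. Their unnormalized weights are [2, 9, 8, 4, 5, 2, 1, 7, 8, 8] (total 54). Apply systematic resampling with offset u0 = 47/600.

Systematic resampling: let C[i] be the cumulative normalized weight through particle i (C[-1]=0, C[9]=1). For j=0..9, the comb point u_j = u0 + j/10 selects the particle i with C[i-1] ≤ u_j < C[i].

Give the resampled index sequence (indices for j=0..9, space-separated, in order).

C = [1/27, 11/54, 19/54, 23/54, 14/27, 5/9, 31/54, 19/27, 23/27, 1]
j=0: u_0=47/600 ∈ [1/27, 11/54) → index 1
j=1: u_1=107/600 ∈ [1/27, 11/54) → index 1
j=2: u_2=167/600 ∈ [11/54, 19/54) → index 2
j=3: u_3=227/600 ∈ [19/54, 23/54) → index 3
j=4: u_4=287/600 ∈ [23/54, 14/27) → index 4
j=5: u_5=347/600 ∈ [31/54, 19/27) → index 7
j=6: u_6=407/600 ∈ [31/54, 19/27) → index 7
j=7: u_7=467/600 ∈ [19/27, 23/27) → index 8
j=8: u_8=527/600 ∈ [23/27, 1) → index 9
j=9: u_9=587/600 ∈ [23/27, 1) → index 9

1 1 2 3 4 7 7 8 9 9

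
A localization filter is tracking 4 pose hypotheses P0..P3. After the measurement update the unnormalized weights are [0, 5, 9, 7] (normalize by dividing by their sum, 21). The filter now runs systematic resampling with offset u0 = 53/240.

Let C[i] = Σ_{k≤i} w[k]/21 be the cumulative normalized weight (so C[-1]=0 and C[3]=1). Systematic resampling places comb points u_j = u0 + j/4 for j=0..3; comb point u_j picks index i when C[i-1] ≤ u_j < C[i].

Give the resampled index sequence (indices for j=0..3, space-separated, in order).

C = [0, 5/21, 2/3, 1]
j=0: u_0=53/240 ∈ [0, 5/21) → index 1
j=1: u_1=113/240 ∈ [5/21, 2/3) → index 2
j=2: u_2=173/240 ∈ [2/3, 1) → index 3
j=3: u_3=233/240 ∈ [2/3, 1) → index 3

1 2 3 3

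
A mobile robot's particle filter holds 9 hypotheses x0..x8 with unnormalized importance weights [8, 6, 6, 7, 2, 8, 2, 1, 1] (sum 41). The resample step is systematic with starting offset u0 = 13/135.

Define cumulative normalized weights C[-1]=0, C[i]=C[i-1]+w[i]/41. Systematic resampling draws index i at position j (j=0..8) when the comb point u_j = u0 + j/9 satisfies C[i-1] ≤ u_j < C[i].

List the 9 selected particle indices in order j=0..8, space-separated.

0 1 1 2 3 3 5 5 8

C = [8/41, 14/41, 20/41, 27/41, 29/41, 37/41, 39/41, 40/41, 1]
j=0: u_0=13/135 ∈ [0, 8/41) → index 0
j=1: u_1=28/135 ∈ [8/41, 14/41) → index 1
j=2: u_2=43/135 ∈ [8/41, 14/41) → index 1
j=3: u_3=58/135 ∈ [14/41, 20/41) → index 2
j=4: u_4=73/135 ∈ [20/41, 27/41) → index 3
j=5: u_5=88/135 ∈ [20/41, 27/41) → index 3
j=6: u_6=103/135 ∈ [29/41, 37/41) → index 5
j=7: u_7=118/135 ∈ [29/41, 37/41) → index 5
j=8: u_8=133/135 ∈ [40/41, 1) → index 8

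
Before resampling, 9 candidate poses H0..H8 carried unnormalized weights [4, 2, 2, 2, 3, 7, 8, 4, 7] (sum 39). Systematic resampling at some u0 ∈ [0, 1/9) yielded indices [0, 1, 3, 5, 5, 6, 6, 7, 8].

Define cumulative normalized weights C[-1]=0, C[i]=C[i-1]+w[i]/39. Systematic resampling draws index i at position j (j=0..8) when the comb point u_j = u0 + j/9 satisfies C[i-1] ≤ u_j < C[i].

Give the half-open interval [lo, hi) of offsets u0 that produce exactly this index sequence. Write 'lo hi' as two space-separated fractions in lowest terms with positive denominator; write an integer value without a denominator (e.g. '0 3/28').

C = [4/39, 2/13, 8/39, 10/39, 1/3, 20/39, 28/39, 32/39, 1]
j=0 picked index 0: u0 ∈ [0, 4/39)
j=1 picked index 1: u0 ∈ [-1/117, 5/117)
j=2 picked index 3: u0 ∈ [-2/117, 4/117)
j=3 picked index 5: u0 ∈ [0, 7/39)
j=4 picked index 5: u0 ∈ [-1/9, 8/117)
j=5 picked index 6: u0 ∈ [-5/117, 19/117)
j=6 picked index 6: u0 ∈ [-2/13, 2/39)
j=7 picked index 7: u0 ∈ [-7/117, 5/117)
j=8 picked index 8: u0 ∈ [-8/117, 1/9)
intersection: [0, 4/117)

0 4/117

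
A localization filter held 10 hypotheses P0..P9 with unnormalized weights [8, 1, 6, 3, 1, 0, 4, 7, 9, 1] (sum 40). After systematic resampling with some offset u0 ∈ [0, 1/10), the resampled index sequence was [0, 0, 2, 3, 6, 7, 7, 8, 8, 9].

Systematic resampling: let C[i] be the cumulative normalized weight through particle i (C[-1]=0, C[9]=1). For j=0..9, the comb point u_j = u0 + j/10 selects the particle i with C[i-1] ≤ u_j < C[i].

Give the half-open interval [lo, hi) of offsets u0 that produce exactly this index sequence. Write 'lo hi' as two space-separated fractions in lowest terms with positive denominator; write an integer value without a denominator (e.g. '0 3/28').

C = [1/5, 9/40, 3/8, 9/20, 19/40, 19/40, 23/40, 3/4, 39/40, 1]
j=0 picked index 0: u0 ∈ [0, 1/5)
j=1 picked index 0: u0 ∈ [-1/10, 1/10)
j=2 picked index 2: u0 ∈ [1/40, 7/40)
j=3 picked index 3: u0 ∈ [3/40, 3/20)
j=4 picked index 6: u0 ∈ [3/40, 7/40)
j=5 picked index 7: u0 ∈ [3/40, 1/4)
j=6 picked index 7: u0 ∈ [-1/40, 3/20)
j=7 picked index 8: u0 ∈ [1/20, 11/40)
j=8 picked index 8: u0 ∈ [-1/20, 7/40)
j=9 picked index 9: u0 ∈ [3/40, 1/10)
intersection: [3/40, 1/10)

3/40 1/10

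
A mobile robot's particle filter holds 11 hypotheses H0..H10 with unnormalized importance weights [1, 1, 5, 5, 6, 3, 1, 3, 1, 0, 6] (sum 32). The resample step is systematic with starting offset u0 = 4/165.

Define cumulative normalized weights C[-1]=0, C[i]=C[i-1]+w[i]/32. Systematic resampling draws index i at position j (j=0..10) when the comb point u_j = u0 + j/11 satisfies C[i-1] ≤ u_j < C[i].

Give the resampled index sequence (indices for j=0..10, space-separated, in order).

C = [1/32, 1/16, 7/32, 3/8, 9/16, 21/32, 11/16, 25/32, 13/16, 13/16, 1]
j=0: u_0=4/165 ∈ [0, 1/32) → index 0
j=1: u_1=19/165 ∈ [1/16, 7/32) → index 2
j=2: u_2=34/165 ∈ [1/16, 7/32) → index 2
j=3: u_3=49/165 ∈ [7/32, 3/8) → index 3
j=4: u_4=64/165 ∈ [3/8, 9/16) → index 4
j=5: u_5=79/165 ∈ [3/8, 9/16) → index 4
j=6: u_6=94/165 ∈ [9/16, 21/32) → index 5
j=7: u_7=109/165 ∈ [21/32, 11/16) → index 6
j=8: u_8=124/165 ∈ [11/16, 25/32) → index 7
j=9: u_9=139/165 ∈ [13/16, 1) → index 10
j=10: u_10=14/15 ∈ [13/16, 1) → index 10

0 2 2 3 4 4 5 6 7 10 10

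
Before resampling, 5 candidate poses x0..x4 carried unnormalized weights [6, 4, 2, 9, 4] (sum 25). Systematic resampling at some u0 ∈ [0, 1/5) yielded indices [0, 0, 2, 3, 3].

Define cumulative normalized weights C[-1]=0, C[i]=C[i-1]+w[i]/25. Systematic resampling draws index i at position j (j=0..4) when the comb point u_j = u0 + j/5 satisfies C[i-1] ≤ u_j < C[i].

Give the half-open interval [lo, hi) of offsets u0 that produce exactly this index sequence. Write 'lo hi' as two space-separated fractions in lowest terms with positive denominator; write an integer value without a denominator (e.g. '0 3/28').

0 1/25

C = [6/25, 2/5, 12/25, 21/25, 1]
j=0 picked index 0: u0 ∈ [0, 6/25)
j=1 picked index 0: u0 ∈ [-1/5, 1/25)
j=2 picked index 2: u0 ∈ [0, 2/25)
j=3 picked index 3: u0 ∈ [-3/25, 6/25)
j=4 picked index 3: u0 ∈ [-8/25, 1/25)
intersection: [0, 1/25)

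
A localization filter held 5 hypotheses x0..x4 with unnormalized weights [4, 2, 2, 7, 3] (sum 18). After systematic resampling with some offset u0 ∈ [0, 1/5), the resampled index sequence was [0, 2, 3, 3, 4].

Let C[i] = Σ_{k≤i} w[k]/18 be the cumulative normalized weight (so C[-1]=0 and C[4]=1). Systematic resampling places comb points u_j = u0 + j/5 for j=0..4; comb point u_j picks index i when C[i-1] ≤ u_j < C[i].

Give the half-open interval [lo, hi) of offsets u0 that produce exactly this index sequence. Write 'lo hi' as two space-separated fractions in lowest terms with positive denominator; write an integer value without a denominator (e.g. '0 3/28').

C = [2/9, 1/3, 4/9, 5/6, 1]
j=0 picked index 0: u0 ∈ [0, 2/9)
j=1 picked index 2: u0 ∈ [2/15, 11/45)
j=2 picked index 3: u0 ∈ [2/45, 13/30)
j=3 picked index 3: u0 ∈ [-7/45, 7/30)
j=4 picked index 4: u0 ∈ [1/30, 1/5)
intersection: [2/15, 1/5)

2/15 1/5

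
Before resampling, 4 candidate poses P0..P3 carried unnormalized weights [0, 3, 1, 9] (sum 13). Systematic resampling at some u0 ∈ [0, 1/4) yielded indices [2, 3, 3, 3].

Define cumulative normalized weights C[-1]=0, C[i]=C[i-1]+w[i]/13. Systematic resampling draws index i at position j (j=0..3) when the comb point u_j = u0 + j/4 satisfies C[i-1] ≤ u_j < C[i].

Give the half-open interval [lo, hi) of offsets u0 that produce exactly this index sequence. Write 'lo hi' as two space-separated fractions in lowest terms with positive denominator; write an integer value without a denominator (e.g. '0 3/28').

C = [0, 3/13, 4/13, 1]
j=0 picked index 2: u0 ∈ [3/13, 4/13)
j=1 picked index 3: u0 ∈ [3/52, 3/4)
j=2 picked index 3: u0 ∈ [-5/26, 1/2)
j=3 picked index 3: u0 ∈ [-23/52, 1/4)
intersection: [3/13, 1/4)

3/13 1/4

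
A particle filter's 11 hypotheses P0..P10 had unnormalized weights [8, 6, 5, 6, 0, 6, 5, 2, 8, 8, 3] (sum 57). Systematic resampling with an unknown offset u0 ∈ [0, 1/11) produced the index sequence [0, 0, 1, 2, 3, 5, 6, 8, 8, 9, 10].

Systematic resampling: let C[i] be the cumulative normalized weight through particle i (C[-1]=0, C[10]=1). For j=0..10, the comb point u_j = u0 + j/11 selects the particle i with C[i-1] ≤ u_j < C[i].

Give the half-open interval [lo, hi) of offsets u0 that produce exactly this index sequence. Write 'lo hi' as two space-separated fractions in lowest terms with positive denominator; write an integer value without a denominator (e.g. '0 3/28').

C = [8/57, 14/57, 1/3, 25/57, 25/57, 31/57, 12/19, 2/3, 46/57, 18/19, 1]
j=0 picked index 0: u0 ∈ [0, 8/57)
j=1 picked index 0: u0 ∈ [-1/11, 31/627)
j=2 picked index 1: u0 ∈ [-26/627, 40/627)
j=3 picked index 2: u0 ∈ [-17/627, 2/33)
j=4 picked index 3: u0 ∈ [-1/33, 47/627)
j=5 picked index 5: u0 ∈ [-10/627, 56/627)
j=6 picked index 6: u0 ∈ [-1/627, 18/209)
j=7 picked index 8: u0 ∈ [1/33, 107/627)
j=8 picked index 8: u0 ∈ [-2/33, 50/627)
j=9 picked index 9: u0 ∈ [-7/627, 27/209)
j=10 picked index 10: u0 ∈ [8/209, 1/11)
intersection: [8/209, 31/627)

8/209 31/627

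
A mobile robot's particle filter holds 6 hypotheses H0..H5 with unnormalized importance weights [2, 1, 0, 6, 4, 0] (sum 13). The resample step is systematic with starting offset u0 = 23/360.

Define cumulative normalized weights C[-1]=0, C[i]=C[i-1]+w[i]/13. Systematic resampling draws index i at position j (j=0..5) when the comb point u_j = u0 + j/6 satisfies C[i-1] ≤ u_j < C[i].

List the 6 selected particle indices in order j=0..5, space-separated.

C = [2/13, 3/13, 3/13, 9/13, 1, 1]
j=0: u_0=23/360 ∈ [0, 2/13) → index 0
j=1: u_1=83/360 ∈ [2/13, 3/13) → index 1
j=2: u_2=143/360 ∈ [3/13, 9/13) → index 3
j=3: u_3=203/360 ∈ [3/13, 9/13) → index 3
j=4: u_4=263/360 ∈ [9/13, 1) → index 4
j=5: u_5=323/360 ∈ [9/13, 1) → index 4

0 1 3 3 4 4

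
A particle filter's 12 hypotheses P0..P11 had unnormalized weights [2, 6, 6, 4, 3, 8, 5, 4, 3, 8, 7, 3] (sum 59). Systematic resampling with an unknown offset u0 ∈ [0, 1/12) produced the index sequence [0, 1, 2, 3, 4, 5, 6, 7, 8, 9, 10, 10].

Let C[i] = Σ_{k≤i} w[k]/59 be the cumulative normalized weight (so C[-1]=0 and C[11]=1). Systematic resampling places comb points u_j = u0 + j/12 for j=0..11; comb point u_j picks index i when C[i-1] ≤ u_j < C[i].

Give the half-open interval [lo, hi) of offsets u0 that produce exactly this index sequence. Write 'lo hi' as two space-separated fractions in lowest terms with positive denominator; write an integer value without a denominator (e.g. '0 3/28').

C = [2/59, 8/59, 14/59, 18/59, 21/59, 29/59, 34/59, 38/59, 41/59, 49/59, 56/59, 1]
j=0 picked index 0: u0 ∈ [0, 2/59)
j=1 picked index 1: u0 ∈ [-35/708, 37/708)
j=2 picked index 2: u0 ∈ [-11/354, 25/354)
j=3 picked index 3: u0 ∈ [-3/236, 13/236)
j=4 picked index 4: u0 ∈ [-5/177, 4/177)
j=5 picked index 5: u0 ∈ [-43/708, 53/708)
j=6 picked index 6: u0 ∈ [-1/118, 9/118)
j=7 picked index 7: u0 ∈ [-5/708, 43/708)
j=8 picked index 8: u0 ∈ [-4/177, 5/177)
j=9 picked index 9: u0 ∈ [-13/236, 19/236)
j=10 picked index 10: u0 ∈ [-1/354, 41/354)
j=11 picked index 10: u0 ∈ [-61/708, 23/708)
intersection: [0, 4/177)

0 4/177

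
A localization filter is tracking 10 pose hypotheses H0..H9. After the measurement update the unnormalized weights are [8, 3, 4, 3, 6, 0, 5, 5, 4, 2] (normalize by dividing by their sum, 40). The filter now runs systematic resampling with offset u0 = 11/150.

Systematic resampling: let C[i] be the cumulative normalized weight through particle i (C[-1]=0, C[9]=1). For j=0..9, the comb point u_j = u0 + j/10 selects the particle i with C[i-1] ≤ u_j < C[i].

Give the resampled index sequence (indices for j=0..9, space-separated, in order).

0 0 1 2 4 4 6 7 8 9

C = [1/5, 11/40, 3/8, 9/20, 3/5, 3/5, 29/40, 17/20, 19/20, 1]
j=0: u_0=11/150 ∈ [0, 1/5) → index 0
j=1: u_1=13/75 ∈ [0, 1/5) → index 0
j=2: u_2=41/150 ∈ [1/5, 11/40) → index 1
j=3: u_3=28/75 ∈ [11/40, 3/8) → index 2
j=4: u_4=71/150 ∈ [9/20, 3/5) → index 4
j=5: u_5=43/75 ∈ [9/20, 3/5) → index 4
j=6: u_6=101/150 ∈ [3/5, 29/40) → index 6
j=7: u_7=58/75 ∈ [29/40, 17/20) → index 7
j=8: u_8=131/150 ∈ [17/20, 19/20) → index 8
j=9: u_9=73/75 ∈ [19/20, 1) → index 9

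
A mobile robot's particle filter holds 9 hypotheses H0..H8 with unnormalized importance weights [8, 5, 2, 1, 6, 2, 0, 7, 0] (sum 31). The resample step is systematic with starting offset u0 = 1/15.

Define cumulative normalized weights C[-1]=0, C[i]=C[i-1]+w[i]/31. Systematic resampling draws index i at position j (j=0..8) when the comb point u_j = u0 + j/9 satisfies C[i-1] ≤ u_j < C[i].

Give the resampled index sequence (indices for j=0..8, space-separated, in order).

C = [8/31, 13/31, 15/31, 16/31, 22/31, 24/31, 24/31, 1, 1]
j=0: u_0=1/15 ∈ [0, 8/31) → index 0
j=1: u_1=8/45 ∈ [0, 8/31) → index 0
j=2: u_2=13/45 ∈ [8/31, 13/31) → index 1
j=3: u_3=2/5 ∈ [8/31, 13/31) → index 1
j=4: u_4=23/45 ∈ [15/31, 16/31) → index 3
j=5: u_5=28/45 ∈ [16/31, 22/31) → index 4
j=6: u_6=11/15 ∈ [22/31, 24/31) → index 5
j=7: u_7=38/45 ∈ [24/31, 1) → index 7
j=8: u_8=43/45 ∈ [24/31, 1) → index 7

0 0 1 1 3 4 5 7 7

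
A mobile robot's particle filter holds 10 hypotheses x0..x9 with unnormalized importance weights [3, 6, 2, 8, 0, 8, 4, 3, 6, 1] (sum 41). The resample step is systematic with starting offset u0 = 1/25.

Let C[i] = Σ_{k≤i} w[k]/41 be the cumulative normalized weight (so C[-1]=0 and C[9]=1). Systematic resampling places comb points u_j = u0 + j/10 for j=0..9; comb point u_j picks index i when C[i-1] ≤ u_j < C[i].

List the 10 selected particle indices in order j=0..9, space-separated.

C = [3/41, 9/41, 11/41, 19/41, 19/41, 27/41, 31/41, 34/41, 40/41, 1]
j=0: u_0=1/25 ∈ [0, 3/41) → index 0
j=1: u_1=7/50 ∈ [3/41, 9/41) → index 1
j=2: u_2=6/25 ∈ [9/41, 11/41) → index 2
j=3: u_3=17/50 ∈ [11/41, 19/41) → index 3
j=4: u_4=11/25 ∈ [11/41, 19/41) → index 3
j=5: u_5=27/50 ∈ [19/41, 27/41) → index 5
j=6: u_6=16/25 ∈ [19/41, 27/41) → index 5
j=7: u_7=37/50 ∈ [27/41, 31/41) → index 6
j=8: u_8=21/25 ∈ [34/41, 40/41) → index 8
j=9: u_9=47/50 ∈ [34/41, 40/41) → index 8

0 1 2 3 3 5 5 6 8 8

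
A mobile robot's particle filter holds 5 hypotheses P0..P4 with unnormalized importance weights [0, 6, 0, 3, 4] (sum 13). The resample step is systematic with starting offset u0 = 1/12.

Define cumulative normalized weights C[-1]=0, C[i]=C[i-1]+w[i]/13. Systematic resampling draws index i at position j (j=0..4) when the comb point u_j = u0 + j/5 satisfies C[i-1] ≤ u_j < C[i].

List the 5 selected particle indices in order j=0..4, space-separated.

1 1 3 3 4

C = [0, 6/13, 6/13, 9/13, 1]
j=0: u_0=1/12 ∈ [0, 6/13) → index 1
j=1: u_1=17/60 ∈ [0, 6/13) → index 1
j=2: u_2=29/60 ∈ [6/13, 9/13) → index 3
j=3: u_3=41/60 ∈ [6/13, 9/13) → index 3
j=4: u_4=53/60 ∈ [9/13, 1) → index 4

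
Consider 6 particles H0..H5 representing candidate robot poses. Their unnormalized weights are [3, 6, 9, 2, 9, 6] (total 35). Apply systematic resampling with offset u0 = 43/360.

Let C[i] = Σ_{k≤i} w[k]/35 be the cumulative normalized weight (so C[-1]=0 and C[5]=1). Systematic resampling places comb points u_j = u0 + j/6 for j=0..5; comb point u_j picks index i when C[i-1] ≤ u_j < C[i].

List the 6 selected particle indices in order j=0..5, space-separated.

1 2 2 4 4 5

C = [3/35, 9/35, 18/35, 4/7, 29/35, 1]
j=0: u_0=43/360 ∈ [3/35, 9/35) → index 1
j=1: u_1=103/360 ∈ [9/35, 18/35) → index 2
j=2: u_2=163/360 ∈ [9/35, 18/35) → index 2
j=3: u_3=223/360 ∈ [4/7, 29/35) → index 4
j=4: u_4=283/360 ∈ [4/7, 29/35) → index 4
j=5: u_5=343/360 ∈ [29/35, 1) → index 5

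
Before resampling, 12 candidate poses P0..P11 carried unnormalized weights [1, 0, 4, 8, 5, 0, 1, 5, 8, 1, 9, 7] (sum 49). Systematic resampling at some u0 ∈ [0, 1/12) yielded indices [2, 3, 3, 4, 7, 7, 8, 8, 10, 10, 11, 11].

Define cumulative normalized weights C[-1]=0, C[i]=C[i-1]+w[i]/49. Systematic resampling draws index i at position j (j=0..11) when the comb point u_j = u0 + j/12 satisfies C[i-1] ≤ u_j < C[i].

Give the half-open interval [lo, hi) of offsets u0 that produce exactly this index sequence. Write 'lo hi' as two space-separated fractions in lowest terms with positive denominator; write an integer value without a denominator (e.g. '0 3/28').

C = [1/49, 1/49, 5/49, 13/49, 18/49, 18/49, 19/49, 24/49, 32/49, 33/49, 6/7, 1]
j=0 picked index 2: u0 ∈ [1/49, 5/49)
j=1 picked index 3: u0 ∈ [11/588, 107/588)
j=2 picked index 3: u0 ∈ [-19/294, 29/294)
j=3 picked index 4: u0 ∈ [3/196, 23/196)
j=4 picked index 7: u0 ∈ [8/147, 23/147)
j=5 picked index 7: u0 ∈ [-17/588, 43/588)
j=6 picked index 8: u0 ∈ [-1/98, 15/98)
j=7 picked index 8: u0 ∈ [-55/588, 41/588)
j=8 picked index 10: u0 ∈ [1/147, 4/21)
j=9 picked index 10: u0 ∈ [-15/196, 3/28)
j=10 picked index 11: u0 ∈ [1/42, 1/6)
j=11 picked index 11: u0 ∈ [-5/84, 1/12)
intersection: [8/147, 41/588)

8/147 41/588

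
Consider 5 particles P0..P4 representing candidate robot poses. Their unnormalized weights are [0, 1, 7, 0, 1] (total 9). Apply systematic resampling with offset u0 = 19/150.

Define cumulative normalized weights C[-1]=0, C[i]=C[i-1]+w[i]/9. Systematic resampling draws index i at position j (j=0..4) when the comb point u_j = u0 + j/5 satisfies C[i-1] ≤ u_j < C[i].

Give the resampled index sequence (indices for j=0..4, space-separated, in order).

C = [0, 1/9, 8/9, 8/9, 1]
j=0: u_0=19/150 ∈ [1/9, 8/9) → index 2
j=1: u_1=49/150 ∈ [1/9, 8/9) → index 2
j=2: u_2=79/150 ∈ [1/9, 8/9) → index 2
j=3: u_3=109/150 ∈ [1/9, 8/9) → index 2
j=4: u_4=139/150 ∈ [8/9, 1) → index 4

2 2 2 2 4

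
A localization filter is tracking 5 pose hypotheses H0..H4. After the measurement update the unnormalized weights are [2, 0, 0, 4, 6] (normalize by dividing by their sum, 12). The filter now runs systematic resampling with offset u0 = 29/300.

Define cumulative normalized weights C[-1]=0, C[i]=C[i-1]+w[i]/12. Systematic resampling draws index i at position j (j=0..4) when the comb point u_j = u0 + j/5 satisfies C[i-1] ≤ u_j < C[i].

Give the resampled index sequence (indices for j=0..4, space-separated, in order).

C = [1/6, 1/6, 1/6, 1/2, 1]
j=0: u_0=29/300 ∈ [0, 1/6) → index 0
j=1: u_1=89/300 ∈ [1/6, 1/2) → index 3
j=2: u_2=149/300 ∈ [1/6, 1/2) → index 3
j=3: u_3=209/300 ∈ [1/2, 1) → index 4
j=4: u_4=269/300 ∈ [1/2, 1) → index 4

0 3 3 4 4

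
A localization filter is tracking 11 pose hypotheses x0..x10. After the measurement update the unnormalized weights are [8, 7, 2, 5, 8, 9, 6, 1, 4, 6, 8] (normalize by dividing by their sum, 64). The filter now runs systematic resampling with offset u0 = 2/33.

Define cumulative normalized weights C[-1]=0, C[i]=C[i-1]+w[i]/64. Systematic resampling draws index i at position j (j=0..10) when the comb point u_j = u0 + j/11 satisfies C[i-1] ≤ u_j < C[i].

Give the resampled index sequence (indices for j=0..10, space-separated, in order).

C = [1/8, 15/64, 17/64, 11/32, 15/32, 39/64, 45/64, 23/32, 25/32, 7/8, 1]
j=0: u_0=2/33 ∈ [0, 1/8) → index 0
j=1: u_1=5/33 ∈ [1/8, 15/64) → index 1
j=2: u_2=8/33 ∈ [15/64, 17/64) → index 2
j=3: u_3=1/3 ∈ [17/64, 11/32) → index 3
j=4: u_4=14/33 ∈ [11/32, 15/32) → index 4
j=5: u_5=17/33 ∈ [15/32, 39/64) → index 5
j=6: u_6=20/33 ∈ [15/32, 39/64) → index 5
j=7: u_7=23/33 ∈ [39/64, 45/64) → index 6
j=8: u_8=26/33 ∈ [25/32, 7/8) → index 9
j=9: u_9=29/33 ∈ [7/8, 1) → index 10
j=10: u_10=32/33 ∈ [7/8, 1) → index 10

0 1 2 3 4 5 5 6 9 10 10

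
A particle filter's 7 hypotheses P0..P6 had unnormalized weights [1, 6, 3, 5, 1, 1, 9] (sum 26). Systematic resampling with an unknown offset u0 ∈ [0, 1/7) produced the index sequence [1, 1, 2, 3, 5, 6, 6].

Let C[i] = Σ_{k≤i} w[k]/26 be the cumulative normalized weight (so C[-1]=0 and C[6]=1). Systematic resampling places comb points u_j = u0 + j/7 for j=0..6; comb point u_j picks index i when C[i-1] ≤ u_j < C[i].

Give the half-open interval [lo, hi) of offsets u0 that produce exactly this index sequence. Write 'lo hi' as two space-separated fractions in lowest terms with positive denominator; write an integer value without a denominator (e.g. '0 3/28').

4/91 15/182

C = [1/26, 7/26, 5/13, 15/26, 8/13, 17/26, 1]
j=0 picked index 1: u0 ∈ [1/26, 7/26)
j=1 picked index 1: u0 ∈ [-19/182, 23/182)
j=2 picked index 2: u0 ∈ [-3/182, 9/91)
j=3 picked index 3: u0 ∈ [-4/91, 27/182)
j=4 picked index 5: u0 ∈ [4/91, 15/182)
j=5 picked index 6: u0 ∈ [-11/182, 2/7)
j=6 picked index 6: u0 ∈ [-37/182, 1/7)
intersection: [4/91, 15/182)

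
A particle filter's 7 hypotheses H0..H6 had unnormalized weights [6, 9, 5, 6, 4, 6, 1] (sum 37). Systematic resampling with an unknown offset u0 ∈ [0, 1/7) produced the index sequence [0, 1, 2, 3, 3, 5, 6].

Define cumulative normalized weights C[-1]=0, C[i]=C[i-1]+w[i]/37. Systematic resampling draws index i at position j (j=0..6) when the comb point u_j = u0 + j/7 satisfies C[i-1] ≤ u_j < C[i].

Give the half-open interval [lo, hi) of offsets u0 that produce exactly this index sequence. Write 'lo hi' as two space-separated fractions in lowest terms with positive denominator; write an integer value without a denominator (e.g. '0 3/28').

C = [6/37, 15/37, 20/37, 26/37, 30/37, 36/37, 1]
j=0 picked index 0: u0 ∈ [0, 6/37)
j=1 picked index 1: u0 ∈ [5/259, 68/259)
j=2 picked index 2: u0 ∈ [31/259, 66/259)
j=3 picked index 3: u0 ∈ [29/259, 71/259)
j=4 picked index 3: u0 ∈ [-8/259, 34/259)
j=5 picked index 5: u0 ∈ [25/259, 67/259)
j=6 picked index 6: u0 ∈ [30/259, 1/7)
intersection: [31/259, 34/259)

31/259 34/259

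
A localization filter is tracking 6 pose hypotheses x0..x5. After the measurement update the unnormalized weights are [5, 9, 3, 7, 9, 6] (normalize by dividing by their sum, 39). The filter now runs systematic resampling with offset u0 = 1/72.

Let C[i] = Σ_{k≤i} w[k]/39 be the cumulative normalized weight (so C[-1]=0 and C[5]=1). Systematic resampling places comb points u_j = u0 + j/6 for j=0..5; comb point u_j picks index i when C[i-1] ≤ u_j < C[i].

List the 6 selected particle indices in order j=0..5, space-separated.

C = [5/39, 14/39, 17/39, 8/13, 11/13, 1]
j=0: u_0=1/72 ∈ [0, 5/39) → index 0
j=1: u_1=13/72 ∈ [5/39, 14/39) → index 1
j=2: u_2=25/72 ∈ [5/39, 14/39) → index 1
j=3: u_3=37/72 ∈ [17/39, 8/13) → index 3
j=4: u_4=49/72 ∈ [8/13, 11/13) → index 4
j=5: u_5=61/72 ∈ [11/13, 1) → index 5

0 1 1 3 4 5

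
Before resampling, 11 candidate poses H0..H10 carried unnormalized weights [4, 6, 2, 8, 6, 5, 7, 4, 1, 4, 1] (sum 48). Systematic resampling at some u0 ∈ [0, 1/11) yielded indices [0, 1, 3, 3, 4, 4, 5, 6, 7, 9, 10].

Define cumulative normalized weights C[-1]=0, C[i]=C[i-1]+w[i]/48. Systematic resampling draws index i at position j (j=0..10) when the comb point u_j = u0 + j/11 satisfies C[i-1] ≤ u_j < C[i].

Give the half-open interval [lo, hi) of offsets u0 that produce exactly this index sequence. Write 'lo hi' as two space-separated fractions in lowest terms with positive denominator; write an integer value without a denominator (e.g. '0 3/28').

C = [1/12, 5/24, 1/4, 5/12, 13/24, 31/48, 19/24, 7/8, 43/48, 47/48, 1]
j=0 picked index 0: u0 ∈ [0, 1/12)
j=1 picked index 1: u0 ∈ [-1/132, 31/264)
j=2 picked index 3: u0 ∈ [3/44, 31/132)
j=3 picked index 3: u0 ∈ [-1/44, 19/132)
j=4 picked index 4: u0 ∈ [7/132, 47/264)
j=5 picked index 4: u0 ∈ [-5/132, 23/264)
j=6 picked index 5: u0 ∈ [-1/264, 53/528)
j=7 picked index 6: u0 ∈ [5/528, 41/264)
j=8 picked index 7: u0 ∈ [17/264, 13/88)
j=9 picked index 9: u0 ∈ [41/528, 85/528)
j=10 picked index 10: u0 ∈ [37/528, 1/11)
intersection: [41/528, 1/12)

41/528 1/12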